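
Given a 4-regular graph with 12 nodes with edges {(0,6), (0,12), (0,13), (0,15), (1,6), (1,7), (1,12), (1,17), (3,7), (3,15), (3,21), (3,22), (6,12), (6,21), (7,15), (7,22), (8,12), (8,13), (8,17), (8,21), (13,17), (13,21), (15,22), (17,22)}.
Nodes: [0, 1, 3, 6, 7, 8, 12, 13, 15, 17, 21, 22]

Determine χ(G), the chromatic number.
Clique number ω(G) = 4 (lower bound: χ ≥ ω).
The clique on [3, 7, 15, 22] has size 4, forcing χ ≥ 4, and the coloring below uses 4 colors, so χ(G) = 4.
A valid 4-coloring: color 1: [0, 1, 8, 22]; color 2: [7, 12, 17, 21]; color 3: [3, 6, 13]; color 4: [15].

χ(G) = 4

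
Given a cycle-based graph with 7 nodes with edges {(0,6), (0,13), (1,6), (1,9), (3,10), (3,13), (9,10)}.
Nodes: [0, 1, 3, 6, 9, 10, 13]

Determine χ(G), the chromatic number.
Clique number ω(G) = 2 (lower bound: χ ≥ ω).
Odd cycle [0, 6, 1, 9, 10, 3, 13] needs 3 colors (χ ≥ 3).
The coloring below uses 3 colors, so χ(G) = 3.
A valid 3-coloring: color 1: [0, 1, 3]; color 2: [6, 9, 13]; color 3: [10].

χ(G) = 3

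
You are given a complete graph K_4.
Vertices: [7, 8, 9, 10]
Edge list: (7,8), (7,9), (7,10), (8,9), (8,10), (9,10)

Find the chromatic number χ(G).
Clique number ω(G) = 4 (lower bound: χ ≥ ω).
The clique on [7, 8, 9, 10] has size 4, forcing χ ≥ 4, and the coloring below uses 4 colors, so χ(G) = 4.
A valid 4-coloring: color 1: [8]; color 2: [9]; color 3: [7]; color 4: [10].

χ(G) = 4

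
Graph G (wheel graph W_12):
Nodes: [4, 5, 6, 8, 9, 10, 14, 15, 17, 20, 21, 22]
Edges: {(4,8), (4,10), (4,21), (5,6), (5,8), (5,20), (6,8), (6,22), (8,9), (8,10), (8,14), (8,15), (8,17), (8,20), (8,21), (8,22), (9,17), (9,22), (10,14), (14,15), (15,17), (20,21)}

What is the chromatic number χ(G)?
χ(G) = 4

Clique number ω(G) = 3 (lower bound: χ ≥ ω).
Odd cycle [17, 9, 22, 6, 5, 20, 21, 4, 10, 14, 15] needs 3 colors (χ ≥ 3).
Vertex 8 is adjacent to every vertex of [4, 5, 6, 9, 10, 14, 15, 17, 20, 21, 22], which already need 3 colors among themselves, so 8 needs a new color (χ ≥ 4).
The coloring below uses 4 colors, so χ(G) = 4.
A valid 4-coloring: color 1: [8]; color 2: [5, 14, 17, 21, 22]; color 3: [4, 6, 9, 15, 20]; color 4: [10].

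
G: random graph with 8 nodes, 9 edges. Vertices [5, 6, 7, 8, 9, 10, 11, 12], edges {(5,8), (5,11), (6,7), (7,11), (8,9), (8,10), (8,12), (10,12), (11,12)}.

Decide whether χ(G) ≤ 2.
No, G is not 2-colorable

The clique on vertices [8, 10, 12] has size 3 > 2, so it alone needs 3 colors.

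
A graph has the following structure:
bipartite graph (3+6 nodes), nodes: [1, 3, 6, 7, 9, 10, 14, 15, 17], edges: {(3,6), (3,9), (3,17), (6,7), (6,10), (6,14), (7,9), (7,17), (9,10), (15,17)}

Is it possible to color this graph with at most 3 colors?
Yes, G is 3-colorable

A valid 3-coloring: color 1: [1, 6, 9, 17]; color 2: [3, 7, 10, 14, 15].
(χ(G) = 2 ≤ 3.)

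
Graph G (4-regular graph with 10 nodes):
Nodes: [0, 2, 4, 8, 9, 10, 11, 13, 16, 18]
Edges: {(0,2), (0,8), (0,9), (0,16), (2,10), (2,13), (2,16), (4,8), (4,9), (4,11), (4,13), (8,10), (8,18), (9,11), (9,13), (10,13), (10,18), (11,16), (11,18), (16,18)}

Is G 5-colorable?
Yes, G is 5-colorable

A valid 5-coloring: color 1: [0, 11, 13]; color 2: [8, 9, 16]; color 3: [2, 4, 18]; color 4: [10].
(χ(G) = 4 ≤ 5.)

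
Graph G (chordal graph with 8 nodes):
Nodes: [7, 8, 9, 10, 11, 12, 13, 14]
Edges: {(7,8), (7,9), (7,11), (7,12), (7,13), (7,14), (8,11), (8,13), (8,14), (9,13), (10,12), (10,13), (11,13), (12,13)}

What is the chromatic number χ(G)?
χ(G) = 4

Clique number ω(G) = 4 (lower bound: χ ≥ ω).
The clique on [7, 8, 11, 13] has size 4, forcing χ ≥ 4, and the coloring below uses 4 colors, so χ(G) = 4.
A valid 4-coloring: color 1: [13, 14]; color 2: [7, 10]; color 3: [8, 9, 12]; color 4: [11].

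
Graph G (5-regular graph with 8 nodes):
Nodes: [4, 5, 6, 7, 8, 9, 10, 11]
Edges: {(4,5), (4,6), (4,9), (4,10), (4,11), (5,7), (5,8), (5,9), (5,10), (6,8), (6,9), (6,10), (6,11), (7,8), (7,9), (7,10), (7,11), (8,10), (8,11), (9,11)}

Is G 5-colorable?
A valid 5-coloring: color 1: [4, 7]; color 2: [5, 6]; color 3: [8, 9]; color 4: [10, 11].
(χ(G) = 4 ≤ 5.)

Yes, G is 5-colorable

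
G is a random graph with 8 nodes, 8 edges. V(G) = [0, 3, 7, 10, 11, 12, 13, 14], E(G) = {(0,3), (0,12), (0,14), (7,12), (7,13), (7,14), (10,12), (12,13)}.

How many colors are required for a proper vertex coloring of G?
Clique number ω(G) = 3 (lower bound: χ ≥ ω).
The clique on [7, 12, 13] has size 3, forcing χ ≥ 3, and the coloring below uses 3 colors, so χ(G) = 3.
A valid 3-coloring: color 1: [3, 11, 12, 14]; color 2: [0, 7, 10]; color 3: [13].

χ(G) = 3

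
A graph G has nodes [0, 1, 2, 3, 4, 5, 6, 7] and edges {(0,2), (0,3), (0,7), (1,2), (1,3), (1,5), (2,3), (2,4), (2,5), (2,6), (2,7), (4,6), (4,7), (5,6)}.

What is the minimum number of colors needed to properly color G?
χ(G) = 4

Clique number ω(G) = 3 (lower bound: χ ≥ ω).
Odd cycle [5, 6, 4, 7, 0, 3, 1] needs 3 colors (χ ≥ 3).
Vertex 2 is adjacent to every vertex of [0, 1, 3, 4, 5, 6, 7], which already need 3 colors among themselves, so 2 needs a new color (χ ≥ 4).
The coloring below uses 4 colors, so χ(G) = 4.
A valid 4-coloring: color 1: [2]; color 2: [3, 4, 5]; color 3: [1, 6, 7]; color 4: [0].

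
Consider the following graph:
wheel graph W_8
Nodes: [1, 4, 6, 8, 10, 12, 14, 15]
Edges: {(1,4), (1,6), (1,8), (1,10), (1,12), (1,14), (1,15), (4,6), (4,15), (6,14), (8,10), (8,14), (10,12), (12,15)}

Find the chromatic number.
Clique number ω(G) = 3 (lower bound: χ ≥ ω).
Odd cycle [8, 10, 12, 15, 4, 6, 14] needs 3 colors (χ ≥ 3).
Vertex 1 is adjacent to every vertex of [4, 6, 8, 10, 12, 14, 15], which already need 3 colors among themselves, so 1 needs a new color (χ ≥ 4).
The coloring below uses 4 colors, so χ(G) = 4.
A valid 4-coloring: color 1: [1]; color 2: [6, 8, 12]; color 3: [10, 14, 15]; color 4: [4].

χ(G) = 4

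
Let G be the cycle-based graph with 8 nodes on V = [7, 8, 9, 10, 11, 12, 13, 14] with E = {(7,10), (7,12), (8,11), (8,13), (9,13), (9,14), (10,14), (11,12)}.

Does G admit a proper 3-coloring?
Yes, G is 3-colorable

A valid 3-coloring: color 1: [8, 9, 10, 12]; color 2: [7, 11, 13, 14].
(χ(G) = 2 ≤ 3.)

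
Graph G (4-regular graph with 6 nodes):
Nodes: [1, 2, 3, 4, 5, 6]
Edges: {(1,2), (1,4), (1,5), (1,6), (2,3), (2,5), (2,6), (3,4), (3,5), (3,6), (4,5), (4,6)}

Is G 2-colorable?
No, G is not 2-colorable

The clique on vertices [1, 2, 5] has size 3 > 2, so it alone needs 3 colors.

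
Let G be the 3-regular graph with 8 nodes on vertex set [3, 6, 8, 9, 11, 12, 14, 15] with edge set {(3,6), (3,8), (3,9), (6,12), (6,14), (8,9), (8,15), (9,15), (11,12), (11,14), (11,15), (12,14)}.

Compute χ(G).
χ(G) = 3

Clique number ω(G) = 3 (lower bound: χ ≥ ω).
The clique on [3, 8, 9] has size 3, forcing χ ≥ 3, and the coloring below uses 3 colors, so χ(G) = 3.
A valid 3-coloring: color 1: [3, 12, 15]; color 2: [6, 8, 11]; color 3: [9, 14].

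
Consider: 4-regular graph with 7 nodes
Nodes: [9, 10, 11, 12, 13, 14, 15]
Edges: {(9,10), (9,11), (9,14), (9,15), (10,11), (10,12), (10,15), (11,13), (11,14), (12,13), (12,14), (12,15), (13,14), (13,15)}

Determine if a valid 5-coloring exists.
A valid 5-coloring: color 1: [9, 13]; color 2: [14, 15]; color 3: [11, 12]; color 4: [10].
(χ(G) = 4 ≤ 5.)

Yes, G is 5-colorable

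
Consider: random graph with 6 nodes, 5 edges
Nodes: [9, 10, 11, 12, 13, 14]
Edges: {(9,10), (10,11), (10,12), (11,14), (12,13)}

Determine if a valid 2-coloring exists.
A valid 2-coloring: color 1: [10, 13, 14]; color 2: [9, 11, 12].
(χ(G) = 2 ≤ 2.)

Yes, G is 2-colorable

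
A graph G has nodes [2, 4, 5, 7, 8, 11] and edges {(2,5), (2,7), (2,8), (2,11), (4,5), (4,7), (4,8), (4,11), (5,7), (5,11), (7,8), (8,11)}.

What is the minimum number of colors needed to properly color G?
Clique number ω(G) = 3 (lower bound: χ ≥ ω).
The clique on [2, 8, 11] has size 3, forcing χ ≥ 3, and the coloring below uses 3 colors, so χ(G) = 3.
A valid 3-coloring: color 1: [5, 8]; color 2: [2, 4]; color 3: [7, 11].

χ(G) = 3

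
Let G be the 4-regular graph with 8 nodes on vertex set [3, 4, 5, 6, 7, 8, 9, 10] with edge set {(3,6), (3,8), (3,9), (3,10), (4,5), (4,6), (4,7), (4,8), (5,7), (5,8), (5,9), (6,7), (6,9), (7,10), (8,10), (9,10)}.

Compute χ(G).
χ(G) = 3

Clique number ω(G) = 3 (lower bound: χ ≥ ω).
The clique on [3, 8, 10] has size 3, forcing χ ≥ 3, and the coloring below uses 3 colors, so χ(G) = 3.
A valid 3-coloring: color 1: [3, 4]; color 2: [5, 6, 10]; color 3: [7, 8, 9].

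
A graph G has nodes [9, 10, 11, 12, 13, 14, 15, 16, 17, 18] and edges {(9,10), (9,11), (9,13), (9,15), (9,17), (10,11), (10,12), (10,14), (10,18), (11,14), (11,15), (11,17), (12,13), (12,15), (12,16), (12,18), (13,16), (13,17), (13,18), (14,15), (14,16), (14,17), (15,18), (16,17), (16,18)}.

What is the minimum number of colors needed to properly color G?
Clique number ω(G) = 4 (lower bound: χ ≥ ω).
The clique on [12, 13, 16, 18] has size 4, forcing χ ≥ 4, and the coloring below uses 4 colors, so χ(G) = 4.
A valid 4-coloring: color 1: [10, 13, 15]; color 2: [9, 14, 18]; color 3: [11, 16]; color 4: [12, 17].

χ(G) = 4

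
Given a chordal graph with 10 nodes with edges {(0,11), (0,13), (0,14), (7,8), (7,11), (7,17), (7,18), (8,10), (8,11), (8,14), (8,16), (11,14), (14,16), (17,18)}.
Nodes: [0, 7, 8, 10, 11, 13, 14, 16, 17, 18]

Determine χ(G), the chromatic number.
χ(G) = 3

Clique number ω(G) = 3 (lower bound: χ ≥ ω).
The clique on [0, 11, 14] has size 3, forcing χ ≥ 3, and the coloring below uses 3 colors, so χ(G) = 3.
A valid 3-coloring: color 1: [0, 8, 18]; color 2: [10, 11, 13, 16, 17]; color 3: [7, 14].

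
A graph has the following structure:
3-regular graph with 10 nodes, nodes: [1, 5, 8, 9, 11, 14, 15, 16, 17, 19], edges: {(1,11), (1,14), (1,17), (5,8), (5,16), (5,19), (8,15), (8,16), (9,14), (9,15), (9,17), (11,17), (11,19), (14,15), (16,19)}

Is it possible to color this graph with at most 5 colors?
A valid 5-coloring: color 1: [1, 8, 9, 19]; color 2: [5, 11, 15]; color 3: [14, 16, 17].
(χ(G) = 3 ≤ 5.)

Yes, G is 5-colorable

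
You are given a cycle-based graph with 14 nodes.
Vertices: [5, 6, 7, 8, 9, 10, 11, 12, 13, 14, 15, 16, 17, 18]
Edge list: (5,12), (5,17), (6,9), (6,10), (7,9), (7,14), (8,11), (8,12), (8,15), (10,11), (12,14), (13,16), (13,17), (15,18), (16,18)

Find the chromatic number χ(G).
Clique number ω(G) = 2 (lower bound: χ ≥ ω).
The graph is bipartite (no odd cycle), so 2 colors suffice: χ(G) = 2.
A valid 2-coloring: color 1: [5, 8, 9, 10, 13, 14, 18]; color 2: [6, 7, 11, 12, 15, 16, 17].

χ(G) = 2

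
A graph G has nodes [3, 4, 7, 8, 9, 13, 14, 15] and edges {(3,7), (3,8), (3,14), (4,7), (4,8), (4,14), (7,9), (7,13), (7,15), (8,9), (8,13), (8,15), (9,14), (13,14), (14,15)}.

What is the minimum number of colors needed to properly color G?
Clique number ω(G) = 2 (lower bound: χ ≥ ω).
The graph is bipartite (no odd cycle), so 2 colors suffice: χ(G) = 2.
A valid 2-coloring: color 1: [7, 8, 14]; color 2: [3, 4, 9, 13, 15].

χ(G) = 2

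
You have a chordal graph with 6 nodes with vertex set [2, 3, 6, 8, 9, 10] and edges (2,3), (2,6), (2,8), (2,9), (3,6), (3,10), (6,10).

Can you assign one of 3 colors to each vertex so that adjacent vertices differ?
A valid 3-coloring: color 1: [2, 10]; color 2: [6, 8, 9]; color 3: [3].
(χ(G) = 3 ≤ 3.)

Yes, G is 3-colorable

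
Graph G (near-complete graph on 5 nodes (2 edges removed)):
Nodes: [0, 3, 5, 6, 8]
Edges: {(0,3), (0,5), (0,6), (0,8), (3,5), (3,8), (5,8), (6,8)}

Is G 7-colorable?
Yes, G is 7-colorable

A valid 7-coloring: color 1: [8]; color 2: [0]; color 3: [3, 6]; color 4: [5].
(χ(G) = 4 ≤ 7.)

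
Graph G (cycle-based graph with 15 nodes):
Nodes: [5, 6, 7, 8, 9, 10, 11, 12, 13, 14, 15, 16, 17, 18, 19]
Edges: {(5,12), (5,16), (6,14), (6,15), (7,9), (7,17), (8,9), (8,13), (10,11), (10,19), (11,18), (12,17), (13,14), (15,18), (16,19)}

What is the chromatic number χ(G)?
Clique number ω(G) = 2 (lower bound: χ ≥ ω).
Odd cycle [14, 6, 15, 18, 11, 10, 19, 16, 5, 12, 17, 7, 9, 8, 13] needs 3 colors (χ ≥ 3).
The coloring below uses 3 colors, so χ(G) = 3.
A valid 3-coloring: color 1: [5, 8, 11, 14, 15, 17, 19]; color 2: [6, 7, 10, 12, 13, 16, 18]; color 3: [9].

χ(G) = 3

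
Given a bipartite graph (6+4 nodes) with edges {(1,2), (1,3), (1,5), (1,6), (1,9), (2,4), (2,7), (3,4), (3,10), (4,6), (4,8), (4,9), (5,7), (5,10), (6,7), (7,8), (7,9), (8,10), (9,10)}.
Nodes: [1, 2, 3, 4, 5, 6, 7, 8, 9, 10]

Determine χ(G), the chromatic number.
Clique number ω(G) = 2 (lower bound: χ ≥ ω).
The graph is bipartite (no odd cycle), so 2 colors suffice: χ(G) = 2.
A valid 2-coloring: color 1: [1, 4, 7, 10]; color 2: [2, 3, 5, 6, 8, 9].

χ(G) = 2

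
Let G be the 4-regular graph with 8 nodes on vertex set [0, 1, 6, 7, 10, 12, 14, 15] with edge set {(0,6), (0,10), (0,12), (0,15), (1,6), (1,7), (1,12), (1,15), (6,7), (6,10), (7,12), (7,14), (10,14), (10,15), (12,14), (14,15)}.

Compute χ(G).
Clique number ω(G) = 3 (lower bound: χ ≥ ω).
The clique on [0, 6, 10] has size 3, forcing χ ≥ 3, and the coloring below uses 3 colors, so χ(G) = 3.
A valid 3-coloring: color 1: [6, 12, 15]; color 2: [7, 10]; color 3: [0, 1, 14].

χ(G) = 3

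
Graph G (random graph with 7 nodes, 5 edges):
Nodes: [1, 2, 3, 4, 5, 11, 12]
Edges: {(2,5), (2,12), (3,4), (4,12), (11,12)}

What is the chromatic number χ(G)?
Clique number ω(G) = 2 (lower bound: χ ≥ ω).
The graph is bipartite (no odd cycle), so 2 colors suffice: χ(G) = 2.
A valid 2-coloring: color 1: [1, 3, 5, 12]; color 2: [2, 4, 11].

χ(G) = 2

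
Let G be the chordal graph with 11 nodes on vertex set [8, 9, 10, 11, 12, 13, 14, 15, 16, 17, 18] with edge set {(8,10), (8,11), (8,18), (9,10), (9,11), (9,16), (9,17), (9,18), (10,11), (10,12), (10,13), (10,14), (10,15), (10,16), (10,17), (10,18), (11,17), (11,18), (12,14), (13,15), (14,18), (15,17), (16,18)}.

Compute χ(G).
χ(G) = 4

Clique number ω(G) = 4 (lower bound: χ ≥ ω).
The clique on [9, 10, 11, 17] has size 4, forcing χ ≥ 4, and the coloring below uses 4 colors, so χ(G) = 4.
A valid 4-coloring: color 1: [10]; color 2: [12, 13, 17, 18]; color 3: [8, 9, 14, 15]; color 4: [11, 16].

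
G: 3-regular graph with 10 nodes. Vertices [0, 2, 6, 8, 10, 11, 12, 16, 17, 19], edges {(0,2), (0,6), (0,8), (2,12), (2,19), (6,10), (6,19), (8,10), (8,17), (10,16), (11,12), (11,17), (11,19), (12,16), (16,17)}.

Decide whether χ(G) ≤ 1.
No, G is not 1-colorable

Edge (0,8) forces its endpoints to differ, so 1 color is not enough.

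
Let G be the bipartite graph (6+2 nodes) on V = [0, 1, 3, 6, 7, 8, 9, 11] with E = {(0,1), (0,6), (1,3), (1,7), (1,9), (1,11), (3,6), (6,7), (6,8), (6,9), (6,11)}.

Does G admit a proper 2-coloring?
Yes, G is 2-colorable

A valid 2-coloring: color 1: [1, 6]; color 2: [0, 3, 7, 8, 9, 11].
(χ(G) = 2 ≤ 2.)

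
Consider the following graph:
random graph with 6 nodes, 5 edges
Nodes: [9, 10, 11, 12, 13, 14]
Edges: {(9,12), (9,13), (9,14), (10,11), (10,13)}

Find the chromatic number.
χ(G) = 2

Clique number ω(G) = 2 (lower bound: χ ≥ ω).
The graph is bipartite (no odd cycle), so 2 colors suffice: χ(G) = 2.
A valid 2-coloring: color 1: [9, 10]; color 2: [11, 12, 13, 14].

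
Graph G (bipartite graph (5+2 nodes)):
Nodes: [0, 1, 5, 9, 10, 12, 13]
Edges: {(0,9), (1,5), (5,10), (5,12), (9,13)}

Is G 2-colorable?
A valid 2-coloring: color 1: [5, 9]; color 2: [0, 1, 10, 12, 13].
(χ(G) = 2 ≤ 2.)

Yes, G is 2-colorable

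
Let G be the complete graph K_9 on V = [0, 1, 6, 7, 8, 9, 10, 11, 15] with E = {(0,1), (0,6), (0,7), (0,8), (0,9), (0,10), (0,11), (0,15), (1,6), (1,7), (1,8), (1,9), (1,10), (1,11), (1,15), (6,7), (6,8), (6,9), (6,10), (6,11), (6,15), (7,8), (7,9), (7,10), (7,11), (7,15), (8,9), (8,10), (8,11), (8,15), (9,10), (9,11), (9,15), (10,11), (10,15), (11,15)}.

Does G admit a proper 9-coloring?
Yes, G is 9-colorable

A valid 9-coloring: color 1: [15]; color 2: [0]; color 3: [9]; color 4: [6]; color 5: [11]; color 6: [8]; color 7: [1]; color 8: [7]; color 9: [10].
(χ(G) = 9 ≤ 9.)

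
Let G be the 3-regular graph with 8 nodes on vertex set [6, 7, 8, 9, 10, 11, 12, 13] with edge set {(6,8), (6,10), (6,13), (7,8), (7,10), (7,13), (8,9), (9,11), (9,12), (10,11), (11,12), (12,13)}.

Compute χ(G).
χ(G) = 3

Clique number ω(G) = 3 (lower bound: χ ≥ ω).
The clique on [9, 11, 12] has size 3, forcing χ ≥ 3, and the coloring below uses 3 colors, so χ(G) = 3.
A valid 3-coloring: color 1: [6, 7, 11]; color 2: [9, 10, 13]; color 3: [8, 12].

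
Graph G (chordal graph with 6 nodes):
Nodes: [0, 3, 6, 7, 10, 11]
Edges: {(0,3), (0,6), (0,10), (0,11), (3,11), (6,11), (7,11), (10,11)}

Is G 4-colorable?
A valid 4-coloring: color 1: [11]; color 2: [0, 7]; color 3: [3, 6, 10].
(χ(G) = 3 ≤ 4.)

Yes, G is 4-colorable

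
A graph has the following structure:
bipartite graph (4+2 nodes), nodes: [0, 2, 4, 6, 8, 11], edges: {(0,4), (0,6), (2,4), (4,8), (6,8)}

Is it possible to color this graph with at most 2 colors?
A valid 2-coloring: color 1: [4, 6, 11]; color 2: [0, 2, 8].
(χ(G) = 2 ≤ 2.)

Yes, G is 2-colorable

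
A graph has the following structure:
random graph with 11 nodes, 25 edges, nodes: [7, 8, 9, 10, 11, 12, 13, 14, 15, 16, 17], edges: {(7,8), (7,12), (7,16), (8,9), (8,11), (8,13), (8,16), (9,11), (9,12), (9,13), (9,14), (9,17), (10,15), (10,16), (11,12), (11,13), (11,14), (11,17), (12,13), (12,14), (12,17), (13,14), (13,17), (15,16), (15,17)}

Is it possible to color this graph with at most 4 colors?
The clique on vertices [9, 11, 12, 13, 17] has size 5 > 4, so it alone needs 5 colors.

No, G is not 4-colorable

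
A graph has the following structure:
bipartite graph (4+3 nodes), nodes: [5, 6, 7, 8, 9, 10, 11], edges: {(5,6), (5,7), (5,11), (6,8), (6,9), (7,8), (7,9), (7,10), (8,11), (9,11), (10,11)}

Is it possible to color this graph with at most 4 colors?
Yes, G is 4-colorable

A valid 4-coloring: color 1: [6, 7, 11]; color 2: [5, 8, 9, 10].
(χ(G) = 2 ≤ 4.)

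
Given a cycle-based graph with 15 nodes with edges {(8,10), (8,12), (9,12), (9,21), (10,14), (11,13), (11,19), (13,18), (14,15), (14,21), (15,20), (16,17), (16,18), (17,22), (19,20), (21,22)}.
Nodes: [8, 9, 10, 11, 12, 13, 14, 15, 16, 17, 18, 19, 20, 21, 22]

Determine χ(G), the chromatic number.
Clique number ω(G) = 2 (lower bound: χ ≥ ω).
Odd cycle [21, 22, 17, 16, 18, 13, 11, 19, 20, 15, 14] needs 3 colors (χ ≥ 3).
The coloring below uses 3 colors, so χ(G) = 3.
A valid 3-coloring: color 1: [8, 9, 13, 14, 16, 19, 22]; color 2: [10, 11, 12, 15, 17, 18, 21]; color 3: [20].

χ(G) = 3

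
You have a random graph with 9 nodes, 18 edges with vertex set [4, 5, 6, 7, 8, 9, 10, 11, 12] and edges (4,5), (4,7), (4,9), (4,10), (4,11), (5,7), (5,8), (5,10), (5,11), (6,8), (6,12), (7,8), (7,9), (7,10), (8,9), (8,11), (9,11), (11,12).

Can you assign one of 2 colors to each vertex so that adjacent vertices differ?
No, G is not 2-colorable

The clique on vertices [4, 5, 7, 10] has size 4 > 2, so it alone needs 4 colors.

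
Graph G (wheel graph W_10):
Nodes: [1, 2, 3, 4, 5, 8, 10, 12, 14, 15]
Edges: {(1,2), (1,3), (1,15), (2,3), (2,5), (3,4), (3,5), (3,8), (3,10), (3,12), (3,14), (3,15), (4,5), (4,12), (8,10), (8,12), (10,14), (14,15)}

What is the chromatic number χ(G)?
χ(G) = 4

Clique number ω(G) = 3 (lower bound: χ ≥ ω).
Odd cycle [4, 5, 2, 1, 15, 14, 10, 8, 12] needs 3 colors (χ ≥ 3).
Vertex 3 is adjacent to every vertex of [1, 2, 4, 5, 8, 10, 12, 14, 15], which already need 3 colors among themselves, so 3 needs a new color (χ ≥ 4).
The coloring below uses 4 colors, so χ(G) = 4.
A valid 4-coloring: color 1: [3]; color 2: [2, 4, 8, 15]; color 3: [1, 5, 12, 14]; color 4: [10].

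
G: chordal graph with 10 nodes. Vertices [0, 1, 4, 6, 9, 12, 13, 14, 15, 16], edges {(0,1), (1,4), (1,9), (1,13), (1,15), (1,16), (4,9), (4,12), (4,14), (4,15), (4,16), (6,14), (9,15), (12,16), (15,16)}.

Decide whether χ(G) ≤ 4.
A valid 4-coloring: color 1: [0, 4, 6, 13]; color 2: [1, 12, 14]; color 3: [15]; color 4: [9, 16].
(χ(G) = 4 ≤ 4.)

Yes, G is 4-colorable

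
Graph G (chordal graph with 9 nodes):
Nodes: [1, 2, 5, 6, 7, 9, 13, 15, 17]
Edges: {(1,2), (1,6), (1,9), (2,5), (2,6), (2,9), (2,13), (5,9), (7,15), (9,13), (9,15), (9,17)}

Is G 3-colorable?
Yes, G is 3-colorable

A valid 3-coloring: color 1: [6, 7, 9]; color 2: [2, 15, 17]; color 3: [1, 5, 13].
(χ(G) = 3 ≤ 3.)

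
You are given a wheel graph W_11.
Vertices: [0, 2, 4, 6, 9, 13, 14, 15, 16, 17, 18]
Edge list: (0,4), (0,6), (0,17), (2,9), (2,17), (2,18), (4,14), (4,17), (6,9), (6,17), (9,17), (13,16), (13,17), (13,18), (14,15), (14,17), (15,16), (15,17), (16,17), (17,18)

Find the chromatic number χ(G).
Clique number ω(G) = 3 (lower bound: χ ≥ ω).
The clique on [0, 4, 17] has size 3, forcing χ ≥ 3, and the coloring below uses 3 colors, so χ(G) = 3.
A valid 3-coloring: color 1: [17]; color 2: [0, 9, 14, 16, 18]; color 3: [2, 4, 6, 13, 15].

χ(G) = 3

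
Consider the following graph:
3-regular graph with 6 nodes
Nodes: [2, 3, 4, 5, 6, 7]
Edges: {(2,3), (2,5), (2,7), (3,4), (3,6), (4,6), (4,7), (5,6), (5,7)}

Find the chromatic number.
Clique number ω(G) = 3 (lower bound: χ ≥ ω).
The clique on [2, 5, 7] has size 3, forcing χ ≥ 3, and the coloring below uses 3 colors, so χ(G) = 3.
A valid 3-coloring: color 1: [2, 6]; color 2: [4, 5]; color 3: [3, 7].

χ(G) = 3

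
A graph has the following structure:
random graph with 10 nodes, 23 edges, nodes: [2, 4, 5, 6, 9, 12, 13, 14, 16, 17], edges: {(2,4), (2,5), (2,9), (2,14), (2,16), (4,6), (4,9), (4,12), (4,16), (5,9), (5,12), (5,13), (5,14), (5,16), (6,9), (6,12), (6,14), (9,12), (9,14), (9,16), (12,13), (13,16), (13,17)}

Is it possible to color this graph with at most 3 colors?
No, G is not 3-colorable

The clique on vertices [2, 4, 9, 16] has size 4 > 3, so it alone needs 4 colors.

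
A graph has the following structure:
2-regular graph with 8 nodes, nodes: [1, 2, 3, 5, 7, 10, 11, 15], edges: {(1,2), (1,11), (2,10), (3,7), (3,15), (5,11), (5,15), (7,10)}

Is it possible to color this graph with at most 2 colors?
A valid 2-coloring: color 1: [1, 3, 5, 10]; color 2: [2, 7, 11, 15].
(χ(G) = 2 ≤ 2.)

Yes, G is 2-colorable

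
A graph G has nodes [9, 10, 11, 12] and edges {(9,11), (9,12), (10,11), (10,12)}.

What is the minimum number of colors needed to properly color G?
χ(G) = 2

Clique number ω(G) = 2 (lower bound: χ ≥ ω).
The graph is bipartite (no odd cycle), so 2 colors suffice: χ(G) = 2.
A valid 2-coloring: color 1: [11, 12]; color 2: [9, 10].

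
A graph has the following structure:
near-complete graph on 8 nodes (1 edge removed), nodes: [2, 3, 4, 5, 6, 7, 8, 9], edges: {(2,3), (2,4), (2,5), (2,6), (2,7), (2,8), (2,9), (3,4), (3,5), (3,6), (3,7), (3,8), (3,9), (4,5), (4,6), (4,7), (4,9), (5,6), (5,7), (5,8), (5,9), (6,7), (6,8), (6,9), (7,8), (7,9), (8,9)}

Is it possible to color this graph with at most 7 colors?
Yes, G is 7-colorable

A valid 7-coloring: color 1: [7]; color 2: [6]; color 3: [9]; color 4: [2]; color 5: [3]; color 6: [5]; color 7: [4, 8].
(χ(G) = 7 ≤ 7.)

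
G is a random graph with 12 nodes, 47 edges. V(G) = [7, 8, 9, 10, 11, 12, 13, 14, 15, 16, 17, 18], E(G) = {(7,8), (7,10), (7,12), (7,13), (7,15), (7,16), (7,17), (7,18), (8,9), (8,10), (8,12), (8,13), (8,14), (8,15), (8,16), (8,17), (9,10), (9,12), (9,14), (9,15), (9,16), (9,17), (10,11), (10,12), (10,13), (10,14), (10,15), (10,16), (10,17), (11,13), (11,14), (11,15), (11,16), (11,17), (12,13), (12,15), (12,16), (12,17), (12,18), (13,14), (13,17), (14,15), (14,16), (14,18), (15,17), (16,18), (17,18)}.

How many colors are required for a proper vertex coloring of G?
χ(G) = 6

Clique number ω(G) = 6 (lower bound: χ ≥ ω).
The clique on [8, 9, 10, 12, 15, 17] has size 6, forcing χ ≥ 6, and the coloring below uses 6 colors, so χ(G) = 6.
A valid 6-coloring: color 1: [10, 18]; color 2: [8, 11]; color 3: [12, 14]; color 4: [16, 17]; color 5: [7, 9]; color 6: [13, 15].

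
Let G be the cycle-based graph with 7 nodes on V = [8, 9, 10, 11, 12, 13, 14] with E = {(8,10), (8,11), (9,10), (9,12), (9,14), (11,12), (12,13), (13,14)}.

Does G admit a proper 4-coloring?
A valid 4-coloring: color 1: [8, 12, 14]; color 2: [9, 11, 13]; color 3: [10].
(χ(G) = 3 ≤ 4.)

Yes, G is 4-colorable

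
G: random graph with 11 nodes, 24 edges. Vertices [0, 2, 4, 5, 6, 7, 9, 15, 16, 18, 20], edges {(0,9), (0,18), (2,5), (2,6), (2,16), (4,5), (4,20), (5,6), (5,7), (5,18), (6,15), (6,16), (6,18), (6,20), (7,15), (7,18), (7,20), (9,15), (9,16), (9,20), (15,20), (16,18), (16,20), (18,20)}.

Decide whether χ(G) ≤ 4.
Yes, G is 4-colorable

A valid 4-coloring: color 1: [0, 5, 20]; color 2: [4, 6, 7, 9]; color 3: [2, 15, 18]; color 4: [16].
(χ(G) = 4 ≤ 4.)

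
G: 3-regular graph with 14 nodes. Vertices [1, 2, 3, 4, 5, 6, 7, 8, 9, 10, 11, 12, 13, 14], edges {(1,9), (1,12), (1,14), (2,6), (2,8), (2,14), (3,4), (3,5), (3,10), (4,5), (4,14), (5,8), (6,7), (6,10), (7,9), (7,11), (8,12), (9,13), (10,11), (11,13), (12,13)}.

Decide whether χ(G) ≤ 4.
Yes, G is 4-colorable

A valid 4-coloring: color 1: [2, 5, 9, 10, 12]; color 2: [1, 4, 6, 8, 11]; color 3: [3, 7, 13, 14].
(χ(G) = 3 ≤ 4.)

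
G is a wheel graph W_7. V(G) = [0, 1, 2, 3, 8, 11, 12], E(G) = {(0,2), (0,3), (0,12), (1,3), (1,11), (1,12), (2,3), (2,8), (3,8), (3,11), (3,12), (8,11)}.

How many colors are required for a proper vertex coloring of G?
χ(G) = 3

Clique number ω(G) = 3 (lower bound: χ ≥ ω).
The clique on [0, 2, 3] has size 3, forcing χ ≥ 3, and the coloring below uses 3 colors, so χ(G) = 3.
A valid 3-coloring: color 1: [3]; color 2: [2, 11, 12]; color 3: [0, 1, 8].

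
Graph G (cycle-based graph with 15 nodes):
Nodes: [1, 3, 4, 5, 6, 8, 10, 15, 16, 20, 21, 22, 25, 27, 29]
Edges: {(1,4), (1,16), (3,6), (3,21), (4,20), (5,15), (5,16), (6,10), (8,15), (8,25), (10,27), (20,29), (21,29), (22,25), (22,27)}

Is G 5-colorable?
Yes, G is 5-colorable

A valid 5-coloring: color 1: [1, 5, 6, 8, 20, 21, 22]; color 2: [3, 4, 15, 16, 25, 27, 29]; color 3: [10].
(χ(G) = 3 ≤ 5.)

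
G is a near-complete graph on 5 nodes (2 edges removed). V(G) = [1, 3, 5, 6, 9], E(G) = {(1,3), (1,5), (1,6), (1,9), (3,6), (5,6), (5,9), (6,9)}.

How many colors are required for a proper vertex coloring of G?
χ(G) = 4

Clique number ω(G) = 4 (lower bound: χ ≥ ω).
The clique on [1, 5, 6, 9] has size 4, forcing χ ≥ 4, and the coloring below uses 4 colors, so χ(G) = 4.
A valid 4-coloring: color 1: [1]; color 2: [6]; color 3: [3, 9]; color 4: [5].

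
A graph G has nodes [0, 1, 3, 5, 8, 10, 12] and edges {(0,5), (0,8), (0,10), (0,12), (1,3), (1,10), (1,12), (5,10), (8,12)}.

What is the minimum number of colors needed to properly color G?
Clique number ω(G) = 3 (lower bound: χ ≥ ω).
The clique on [0, 8, 12] has size 3, forcing χ ≥ 3, and the coloring below uses 3 colors, so χ(G) = 3.
A valid 3-coloring: color 1: [0, 1]; color 2: [3, 10, 12]; color 3: [5, 8].

χ(G) = 3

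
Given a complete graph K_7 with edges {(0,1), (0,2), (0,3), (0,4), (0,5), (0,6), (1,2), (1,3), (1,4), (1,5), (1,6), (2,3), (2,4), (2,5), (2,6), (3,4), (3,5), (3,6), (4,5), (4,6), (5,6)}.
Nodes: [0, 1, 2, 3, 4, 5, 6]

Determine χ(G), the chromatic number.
Clique number ω(G) = 7 (lower bound: χ ≥ ω).
The clique on [0, 1, 2, 3, 4, 5, 6] has size 7, forcing χ ≥ 7, and the coloring below uses 7 colors, so χ(G) = 7.
A valid 7-coloring: color 1: [4]; color 2: [0]; color 3: [3]; color 4: [2]; color 5: [5]; color 6: [6]; color 7: [1].

χ(G) = 7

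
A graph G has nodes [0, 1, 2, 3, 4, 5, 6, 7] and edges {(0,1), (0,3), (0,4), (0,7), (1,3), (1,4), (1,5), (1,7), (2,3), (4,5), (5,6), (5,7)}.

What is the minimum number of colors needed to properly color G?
χ(G) = 3

Clique number ω(G) = 3 (lower bound: χ ≥ ω).
The clique on [0, 1, 3] has size 3, forcing χ ≥ 3, and the coloring below uses 3 colors, so χ(G) = 3.
A valid 3-coloring: color 1: [1, 2, 6]; color 2: [0, 5]; color 3: [3, 4, 7].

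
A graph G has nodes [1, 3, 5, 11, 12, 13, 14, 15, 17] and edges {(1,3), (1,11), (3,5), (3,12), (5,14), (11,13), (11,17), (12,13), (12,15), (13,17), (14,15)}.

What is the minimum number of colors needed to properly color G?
Clique number ω(G) = 3 (lower bound: χ ≥ ω).
The clique on [11, 13, 17] has size 3, forcing χ ≥ 3, and the coloring below uses 3 colors, so χ(G) = 3.
A valid 3-coloring: color 1: [5, 11, 12]; color 2: [3, 13, 15]; color 3: [1, 14, 17].

χ(G) = 3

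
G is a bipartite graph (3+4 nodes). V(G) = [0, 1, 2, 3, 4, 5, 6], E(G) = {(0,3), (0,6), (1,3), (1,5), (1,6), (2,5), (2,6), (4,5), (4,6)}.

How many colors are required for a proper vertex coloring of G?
Clique number ω(G) = 2 (lower bound: χ ≥ ω).
The graph is bipartite (no odd cycle), so 2 colors suffice: χ(G) = 2.
A valid 2-coloring: color 1: [3, 5, 6]; color 2: [0, 1, 2, 4].

χ(G) = 2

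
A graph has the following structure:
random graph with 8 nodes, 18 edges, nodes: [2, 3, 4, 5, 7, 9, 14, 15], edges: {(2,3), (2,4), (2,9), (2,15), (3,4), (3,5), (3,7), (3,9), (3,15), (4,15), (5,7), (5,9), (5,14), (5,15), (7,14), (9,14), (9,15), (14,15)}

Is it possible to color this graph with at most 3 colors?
No, G is not 3-colorable

The clique on vertices [2, 3, 9, 15] has size 4 > 3, so it alone needs 4 colors.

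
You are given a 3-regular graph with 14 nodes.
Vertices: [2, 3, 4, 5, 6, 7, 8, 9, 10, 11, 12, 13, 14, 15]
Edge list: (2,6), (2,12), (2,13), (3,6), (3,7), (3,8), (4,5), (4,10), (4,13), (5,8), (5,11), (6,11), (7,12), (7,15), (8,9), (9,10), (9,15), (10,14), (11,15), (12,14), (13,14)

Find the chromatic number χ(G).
χ(G) = 3

Clique number ω(G) = 2 (lower bound: χ ≥ ω).
Odd cycle [8, 5, 11, 15, 9] needs 3 colors (χ ≥ 3).
The coloring below uses 3 colors, so χ(G) = 3.
A valid 3-coloring: color 1: [6, 8, 10, 12, 13, 15]; color 2: [2, 4, 7, 9, 11, 14]; color 3: [3, 5].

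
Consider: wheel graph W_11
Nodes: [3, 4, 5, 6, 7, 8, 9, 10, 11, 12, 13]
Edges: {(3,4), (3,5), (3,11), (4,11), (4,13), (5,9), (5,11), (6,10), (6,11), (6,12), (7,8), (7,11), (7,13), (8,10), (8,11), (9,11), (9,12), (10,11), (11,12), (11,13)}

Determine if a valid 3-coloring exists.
Yes, G is 3-colorable

A valid 3-coloring: color 1: [11]; color 2: [3, 6, 8, 9, 13]; color 3: [4, 5, 7, 10, 12].
(χ(G) = 3 ≤ 3.)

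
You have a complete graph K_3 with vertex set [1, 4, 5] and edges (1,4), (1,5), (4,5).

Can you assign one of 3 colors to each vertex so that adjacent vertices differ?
Yes, G is 3-colorable

A valid 3-coloring: color 1: [4]; color 2: [5]; color 3: [1].
(χ(G) = 3 ≤ 3.)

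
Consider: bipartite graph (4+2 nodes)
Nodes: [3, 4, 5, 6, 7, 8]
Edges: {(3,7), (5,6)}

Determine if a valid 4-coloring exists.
Yes, G is 4-colorable

A valid 4-coloring: color 1: [4, 6, 7, 8]; color 2: [3, 5].
(χ(G) = 2 ≤ 4.)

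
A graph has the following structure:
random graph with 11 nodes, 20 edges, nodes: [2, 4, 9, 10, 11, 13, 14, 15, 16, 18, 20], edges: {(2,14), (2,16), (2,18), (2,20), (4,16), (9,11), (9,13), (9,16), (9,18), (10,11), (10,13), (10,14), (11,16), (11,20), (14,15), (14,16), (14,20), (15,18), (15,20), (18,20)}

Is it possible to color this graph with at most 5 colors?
Yes, G is 5-colorable

A valid 5-coloring: color 1: [10, 16, 20]; color 2: [4, 11, 13, 14, 18]; color 3: [2, 9, 15].
(χ(G) = 3 ≤ 5.)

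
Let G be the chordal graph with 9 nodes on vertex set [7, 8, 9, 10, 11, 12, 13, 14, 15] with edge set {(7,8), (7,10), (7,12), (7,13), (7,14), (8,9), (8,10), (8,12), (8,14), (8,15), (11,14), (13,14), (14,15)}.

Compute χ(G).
χ(G) = 3

Clique number ω(G) = 3 (lower bound: χ ≥ ω).
The clique on [8, 14, 15] has size 3, forcing χ ≥ 3, and the coloring below uses 3 colors, so χ(G) = 3.
A valid 3-coloring: color 1: [8, 11, 13]; color 2: [9, 10, 12, 14]; color 3: [7, 15].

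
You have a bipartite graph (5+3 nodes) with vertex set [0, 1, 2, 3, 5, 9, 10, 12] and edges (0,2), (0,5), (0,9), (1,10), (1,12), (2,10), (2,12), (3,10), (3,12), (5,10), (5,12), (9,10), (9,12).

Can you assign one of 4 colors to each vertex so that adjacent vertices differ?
Yes, G is 4-colorable

A valid 4-coloring: color 1: [0, 10, 12]; color 2: [1, 2, 3, 5, 9].
(χ(G) = 2 ≤ 4.)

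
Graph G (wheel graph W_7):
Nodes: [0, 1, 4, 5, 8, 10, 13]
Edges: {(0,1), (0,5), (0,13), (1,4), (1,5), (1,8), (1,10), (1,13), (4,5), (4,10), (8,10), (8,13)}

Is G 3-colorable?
Yes, G is 3-colorable

A valid 3-coloring: color 1: [1]; color 2: [0, 4, 8]; color 3: [5, 10, 13].
(χ(G) = 3 ≤ 3.)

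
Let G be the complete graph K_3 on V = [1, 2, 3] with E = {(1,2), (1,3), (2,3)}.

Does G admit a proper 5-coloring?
Yes, G is 5-colorable

A valid 5-coloring: color 1: [3]; color 2: [1]; color 3: [2].
(χ(G) = 3 ≤ 5.)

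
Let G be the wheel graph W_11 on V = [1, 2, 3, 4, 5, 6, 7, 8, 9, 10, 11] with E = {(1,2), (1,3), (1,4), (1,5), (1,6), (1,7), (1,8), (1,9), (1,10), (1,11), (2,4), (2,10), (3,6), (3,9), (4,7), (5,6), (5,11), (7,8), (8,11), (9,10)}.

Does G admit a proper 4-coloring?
Yes, G is 4-colorable

A valid 4-coloring: color 1: [1]; color 2: [3, 4, 5, 8, 10]; color 3: [2, 6, 7, 9, 11].
(χ(G) = 3 ≤ 4.)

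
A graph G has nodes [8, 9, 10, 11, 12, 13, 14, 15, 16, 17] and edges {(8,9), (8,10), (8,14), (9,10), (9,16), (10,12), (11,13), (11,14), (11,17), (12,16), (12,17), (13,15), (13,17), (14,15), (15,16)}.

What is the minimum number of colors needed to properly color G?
Clique number ω(G) = 3 (lower bound: χ ≥ ω).
The clique on [8, 9, 10] has size 3, forcing χ ≥ 3, and the coloring below uses 3 colors, so χ(G) = 3.
A valid 3-coloring: color 1: [9, 12, 13, 14]; color 2: [8, 11, 16]; color 3: [10, 15, 17].

χ(G) = 3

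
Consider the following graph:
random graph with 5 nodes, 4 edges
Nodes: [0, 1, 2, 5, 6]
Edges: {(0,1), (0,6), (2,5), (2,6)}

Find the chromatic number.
Clique number ω(G) = 2 (lower bound: χ ≥ ω).
The graph is bipartite (no odd cycle), so 2 colors suffice: χ(G) = 2.
A valid 2-coloring: color 1: [0, 2]; color 2: [1, 5, 6].

χ(G) = 2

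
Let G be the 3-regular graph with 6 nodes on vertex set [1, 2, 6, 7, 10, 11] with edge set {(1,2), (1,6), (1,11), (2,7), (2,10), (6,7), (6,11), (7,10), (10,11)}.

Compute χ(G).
Clique number ω(G) = 3 (lower bound: χ ≥ ω).
The clique on [1, 6, 11] has size 3, forcing χ ≥ 3, and the coloring below uses 3 colors, so χ(G) = 3.
A valid 3-coloring: color 1: [2, 11]; color 2: [6, 10]; color 3: [1, 7].

χ(G) = 3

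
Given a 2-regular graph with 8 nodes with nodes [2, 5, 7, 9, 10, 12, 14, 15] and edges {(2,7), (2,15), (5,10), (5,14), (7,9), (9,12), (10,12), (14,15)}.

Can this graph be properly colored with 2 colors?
Yes, G is 2-colorable

A valid 2-coloring: color 1: [5, 7, 12, 15]; color 2: [2, 9, 10, 14].
(χ(G) = 2 ≤ 2.)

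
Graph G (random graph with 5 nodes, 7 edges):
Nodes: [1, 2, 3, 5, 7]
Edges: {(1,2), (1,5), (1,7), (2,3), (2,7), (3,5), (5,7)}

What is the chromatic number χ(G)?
Clique number ω(G) = 3 (lower bound: χ ≥ ω).
The clique on [1, 2, 7] has size 3, forcing χ ≥ 3, and the coloring below uses 3 colors, so χ(G) = 3.
A valid 3-coloring: color 1: [3, 7]; color 2: [2, 5]; color 3: [1].

χ(G) = 3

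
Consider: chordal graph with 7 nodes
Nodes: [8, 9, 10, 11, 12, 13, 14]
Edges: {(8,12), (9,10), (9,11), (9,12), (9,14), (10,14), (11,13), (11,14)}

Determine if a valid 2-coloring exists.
No, G is not 2-colorable

The clique on vertices [9, 10, 14] has size 3 > 2, so it alone needs 3 colors.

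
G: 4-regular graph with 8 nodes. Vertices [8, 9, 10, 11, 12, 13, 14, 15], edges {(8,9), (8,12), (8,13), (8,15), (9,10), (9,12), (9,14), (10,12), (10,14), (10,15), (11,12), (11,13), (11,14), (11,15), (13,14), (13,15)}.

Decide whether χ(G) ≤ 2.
No, G is not 2-colorable

The clique on vertices [8, 9, 12] has size 3 > 2, so it alone needs 3 colors.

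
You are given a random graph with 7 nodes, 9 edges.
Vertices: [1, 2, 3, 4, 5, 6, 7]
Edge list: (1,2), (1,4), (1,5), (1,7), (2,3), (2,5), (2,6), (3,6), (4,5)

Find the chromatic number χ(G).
Clique number ω(G) = 3 (lower bound: χ ≥ ω).
The clique on [1, 2, 5] has size 3, forcing χ ≥ 3, and the coloring below uses 3 colors, so χ(G) = 3.
A valid 3-coloring: color 1: [2, 4, 7]; color 2: [1, 6]; color 3: [3, 5].

χ(G) = 3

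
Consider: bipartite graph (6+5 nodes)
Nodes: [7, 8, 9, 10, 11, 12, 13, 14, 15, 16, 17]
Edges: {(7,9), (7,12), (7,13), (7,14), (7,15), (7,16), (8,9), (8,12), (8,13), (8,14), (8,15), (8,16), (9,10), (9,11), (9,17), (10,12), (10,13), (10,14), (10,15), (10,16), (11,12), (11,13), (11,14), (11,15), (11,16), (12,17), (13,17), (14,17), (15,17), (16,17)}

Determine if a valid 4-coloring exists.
A valid 4-coloring: color 1: [7, 8, 10, 11, 17]; color 2: [9, 12, 13, 14, 15, 16].
(χ(G) = 2 ≤ 4.)

Yes, G is 4-colorable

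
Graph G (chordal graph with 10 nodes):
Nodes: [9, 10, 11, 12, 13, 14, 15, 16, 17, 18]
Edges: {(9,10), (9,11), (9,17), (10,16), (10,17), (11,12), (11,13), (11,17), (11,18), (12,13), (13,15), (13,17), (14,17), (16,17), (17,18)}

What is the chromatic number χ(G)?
χ(G) = 3

Clique number ω(G) = 3 (lower bound: χ ≥ ω).
The clique on [10, 16, 17] has size 3, forcing χ ≥ 3, and the coloring below uses 3 colors, so χ(G) = 3.
A valid 3-coloring: color 1: [12, 15, 17]; color 2: [10, 11, 14]; color 3: [9, 13, 16, 18].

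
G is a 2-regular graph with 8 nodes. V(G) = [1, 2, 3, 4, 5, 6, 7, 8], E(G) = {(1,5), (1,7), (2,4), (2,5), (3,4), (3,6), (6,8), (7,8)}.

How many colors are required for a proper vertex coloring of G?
χ(G) = 2

Clique number ω(G) = 2 (lower bound: χ ≥ ω).
The graph is bipartite (no odd cycle), so 2 colors suffice: χ(G) = 2.
A valid 2-coloring: color 1: [1, 2, 3, 8]; color 2: [4, 5, 6, 7].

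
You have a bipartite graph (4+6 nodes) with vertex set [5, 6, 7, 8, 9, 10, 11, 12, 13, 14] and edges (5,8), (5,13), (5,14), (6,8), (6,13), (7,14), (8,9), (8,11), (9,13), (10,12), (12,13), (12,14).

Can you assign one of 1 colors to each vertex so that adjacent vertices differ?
No, G is not 1-colorable

Edge (7,14) forces its endpoints to differ, so 1 color is not enough.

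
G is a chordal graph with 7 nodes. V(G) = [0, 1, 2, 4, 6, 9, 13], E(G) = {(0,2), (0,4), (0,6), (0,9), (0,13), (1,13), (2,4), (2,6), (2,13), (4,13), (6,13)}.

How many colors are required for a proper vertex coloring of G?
Clique number ω(G) = 4 (lower bound: χ ≥ ω).
The clique on [0, 2, 4, 13] has size 4, forcing χ ≥ 4, and the coloring below uses 4 colors, so χ(G) = 4.
A valid 4-coloring: color 1: [0, 1]; color 2: [9, 13]; color 3: [2]; color 4: [4, 6].

χ(G) = 4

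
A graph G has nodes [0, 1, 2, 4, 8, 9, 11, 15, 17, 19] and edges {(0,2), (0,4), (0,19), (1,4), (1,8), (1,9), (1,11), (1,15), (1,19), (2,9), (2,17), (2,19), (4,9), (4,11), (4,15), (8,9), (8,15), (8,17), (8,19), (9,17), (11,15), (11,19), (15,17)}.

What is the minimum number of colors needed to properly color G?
Clique number ω(G) = 4 (lower bound: χ ≥ ω).
The clique on [1, 4, 11, 15] has size 4, forcing χ ≥ 4, and the coloring below uses 4 colors, so χ(G) = 4.
A valid 4-coloring: color 1: [0, 1, 17]; color 2: [9, 15, 19]; color 3: [2, 4, 8]; color 4: [11].

χ(G) = 4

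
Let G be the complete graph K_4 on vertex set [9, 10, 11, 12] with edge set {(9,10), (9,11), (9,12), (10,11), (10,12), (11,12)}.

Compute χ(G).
χ(G) = 4

Clique number ω(G) = 4 (lower bound: χ ≥ ω).
The clique on [9, 10, 11, 12] has size 4, forcing χ ≥ 4, and the coloring below uses 4 colors, so χ(G) = 4.
A valid 4-coloring: color 1: [12]; color 2: [11]; color 3: [10]; color 4: [9].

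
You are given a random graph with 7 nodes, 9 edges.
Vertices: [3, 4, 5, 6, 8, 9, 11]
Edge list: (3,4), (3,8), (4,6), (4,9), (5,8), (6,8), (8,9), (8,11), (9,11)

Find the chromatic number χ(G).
χ(G) = 3

Clique number ω(G) = 3 (lower bound: χ ≥ ω).
The clique on [8, 9, 11] has size 3, forcing χ ≥ 3, and the coloring below uses 3 colors, so χ(G) = 3.
A valid 3-coloring: color 1: [4, 8]; color 2: [3, 5, 6, 9]; color 3: [11].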